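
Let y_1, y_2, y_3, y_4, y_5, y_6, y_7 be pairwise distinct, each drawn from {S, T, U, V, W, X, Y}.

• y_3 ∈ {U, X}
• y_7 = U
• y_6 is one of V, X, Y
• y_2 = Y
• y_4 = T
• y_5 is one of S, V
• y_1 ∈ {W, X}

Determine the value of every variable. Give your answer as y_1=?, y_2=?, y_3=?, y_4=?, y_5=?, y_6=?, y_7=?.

y_2's domain is down to {Y}, so y_2 = Y. So y_6 can't be Y.
y_4 must be T (only option left).
y_7 must be U (only option left). Strike U from y_3.
y_3 must be X (only option left). Strike X from y_1, y_6.
y_6 must be V (only option left). So y_5 can't be V.
y_1 has just one choice, so y_1 = W.
That leaves y_5 = S.

y_1=W, y_2=Y, y_3=X, y_4=T, y_5=S, y_6=V, y_7=U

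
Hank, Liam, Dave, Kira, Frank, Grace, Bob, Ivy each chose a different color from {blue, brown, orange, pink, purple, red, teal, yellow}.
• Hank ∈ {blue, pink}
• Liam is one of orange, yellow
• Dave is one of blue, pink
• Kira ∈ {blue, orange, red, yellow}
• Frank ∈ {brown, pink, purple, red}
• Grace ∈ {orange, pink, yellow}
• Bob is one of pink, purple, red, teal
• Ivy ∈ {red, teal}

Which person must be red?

The 8 variables draw from only 8 values {blue, brown, orange, pink, purple, red, teal, yellow}, so each is used; only Frank can be brown, hence Frank = brown.
The 7 still-open variables draw from only 7 values {blue, orange, pink, purple, red, teal, yellow}, so each is used; only Bob can be purple, hence Bob = purple.
Among the 6 still-open variables, teal fits only Ivy (and all 6 values in {blue, orange, pink, red, teal, yellow} must be used), so Ivy = teal.
The 5 still-open variables together cover exactly {blue, orange, pink, red, yellow} — 5 values for 5 variables — and red appears only in Kira's list, so Kira = red.

Kira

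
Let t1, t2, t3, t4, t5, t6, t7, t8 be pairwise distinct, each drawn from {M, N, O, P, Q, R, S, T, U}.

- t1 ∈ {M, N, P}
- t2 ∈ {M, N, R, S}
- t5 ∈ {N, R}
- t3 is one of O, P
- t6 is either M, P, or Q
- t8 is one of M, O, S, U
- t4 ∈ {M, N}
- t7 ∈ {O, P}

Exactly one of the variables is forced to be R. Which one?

The 8 variables draw from only 8 values {M, N, O, P, Q, R, S, U}, so each is used; only t6 can be Q, hence t6 = Q.
The 7 still-open variables together cover exactly {M, N, O, P, R, S, U} — 7 values for 7 variables — and U appears only in t8's list, so t8 = U.
The 6 still-open variables draw from only 6 values {M, N, O, P, R, S}, so each is used; only t2 can be S, hence t2 = S.
The 5 still-open variables draw from only 5 values {M, N, O, P, R}, so each is used; only t5 can be R, hence t5 = R.

t5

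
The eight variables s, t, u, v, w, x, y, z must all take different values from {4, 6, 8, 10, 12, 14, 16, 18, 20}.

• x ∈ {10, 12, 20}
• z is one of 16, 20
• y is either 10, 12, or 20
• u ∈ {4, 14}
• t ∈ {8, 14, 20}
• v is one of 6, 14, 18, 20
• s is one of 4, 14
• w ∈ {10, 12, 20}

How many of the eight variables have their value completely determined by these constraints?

s and u share exactly the 2 values {4, 14}; by pigeonhole those values go to them, so strike 4, 14 from t, v.
w, x, y share exactly the 3 values {10, 12, 20}; by pigeonhole those values go to them, so strike 10, 12, 20 from t, v, z.
t must be 8 (only option left).
That leaves z = 16.
Determined: t=8, z=16. The other variables each still have more than one consistent value. That makes 2.

2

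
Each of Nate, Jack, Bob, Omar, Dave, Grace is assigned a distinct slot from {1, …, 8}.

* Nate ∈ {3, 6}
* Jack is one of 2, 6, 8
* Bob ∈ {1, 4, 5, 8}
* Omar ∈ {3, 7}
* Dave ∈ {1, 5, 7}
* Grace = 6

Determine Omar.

Grace must be 6 (only option left). Remove 6 from Nate, Jack.
That leaves Nate = 3. So Omar can't be 3.
So Omar = 7.

7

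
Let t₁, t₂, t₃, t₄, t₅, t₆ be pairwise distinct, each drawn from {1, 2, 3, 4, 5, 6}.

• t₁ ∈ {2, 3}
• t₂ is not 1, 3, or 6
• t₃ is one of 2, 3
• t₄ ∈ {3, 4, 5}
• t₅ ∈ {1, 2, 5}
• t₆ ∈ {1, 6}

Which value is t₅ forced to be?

1

The 6 variables draw from only 6 values {1, 2, 3, 4, 5, 6}, so each is used; only t₆ can be 6, hence t₆ = 6.
The 5 still-open variables together cover exactly {1, 2, 3, 4, 5} — 5 values for 5 variables — and 1 appears only in t₅'s list, so t₅ = 1.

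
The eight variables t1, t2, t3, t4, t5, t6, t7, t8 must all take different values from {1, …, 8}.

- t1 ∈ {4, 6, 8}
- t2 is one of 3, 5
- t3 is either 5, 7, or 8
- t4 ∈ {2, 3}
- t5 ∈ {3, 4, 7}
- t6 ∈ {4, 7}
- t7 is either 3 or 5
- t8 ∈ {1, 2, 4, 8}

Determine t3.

The 8 variables draw from only 8 values {1, 2, 3, 4, 5, 6, 7, 8}, so each is used; only t8 can be 1, hence t8 = 1.
The 7 still-open variables draw from only 7 values {2, 3, 4, 5, 6, 7, 8}, so each is used; only t4 can be 2, hence t4 = 2.
The 6 still-open variables together cover exactly {3, 4, 5, 6, 7, 8} — 6 values for 6 variables — and 6 appears only in t1's list, so t1 = 6.
The 5 still-open variables together cover exactly {3, 4, 5, 7, 8} — 5 values for 5 variables — and 8 appears only in t3's list, so t3 = 8.

8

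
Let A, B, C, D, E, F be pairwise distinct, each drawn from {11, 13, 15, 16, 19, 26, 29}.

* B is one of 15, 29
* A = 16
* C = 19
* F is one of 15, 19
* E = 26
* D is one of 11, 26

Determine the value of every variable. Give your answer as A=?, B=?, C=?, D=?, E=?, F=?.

A=16, B=29, C=19, D=11, E=26, F=15

A's domain is down to {16}, so A = 16.
C has just one choice, so C = 19. Remove 19 from F.
E has just one choice, so E = 26. Eliminate 26 elsewhere: D.
F's domain is down to {15}, so F = 15. Strike 15 from B.
B has just one choice, so B = 29.
D's domain is down to {11}, so D = 11.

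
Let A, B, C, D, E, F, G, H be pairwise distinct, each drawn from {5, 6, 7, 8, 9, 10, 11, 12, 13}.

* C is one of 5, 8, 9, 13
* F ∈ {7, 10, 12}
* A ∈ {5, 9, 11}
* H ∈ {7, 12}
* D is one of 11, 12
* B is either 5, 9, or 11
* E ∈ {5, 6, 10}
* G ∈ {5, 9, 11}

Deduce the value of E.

6

The 3 variables A, B, G are confined to {5, 9, 11}, which locks those values in; drop them from C, D, E.
D's domain is down to {12}, so D = 12. Eliminate 12 elsewhere: F, H.
H must be 7 (only option left). Remove 7 from F.
F has just one choice, so F = 10. Remove 10 from E.
So E = 6.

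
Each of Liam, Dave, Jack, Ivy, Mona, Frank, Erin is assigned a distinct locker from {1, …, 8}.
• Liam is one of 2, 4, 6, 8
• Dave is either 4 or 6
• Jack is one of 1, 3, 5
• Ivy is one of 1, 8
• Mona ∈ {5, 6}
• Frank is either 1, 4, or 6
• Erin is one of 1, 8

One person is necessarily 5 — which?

Mona

The 7 variables together cover exactly {1, 2, 3, 4, 5, 6, 8} — 7 values for 7 variables — and 2 appears only in Liam's list, so Liam = 2.
The 6 still-open variables draw from only 6 values {1, 3, 4, 5, 6, 8}, so each is used; only Jack can be 3, hence Jack = 3.
Among the 5 still-open variables, 5 fits only Mona (and all 5 values in {1, 4, 5, 6, 8} must be used), so Mona = 5.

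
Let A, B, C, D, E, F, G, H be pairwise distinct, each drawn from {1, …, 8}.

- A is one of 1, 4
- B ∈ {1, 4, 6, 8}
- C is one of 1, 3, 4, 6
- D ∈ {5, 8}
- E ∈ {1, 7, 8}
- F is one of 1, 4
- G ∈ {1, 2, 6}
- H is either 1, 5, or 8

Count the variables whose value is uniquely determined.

4

The 8 variables draw from only 8 values {1, 2, 3, 4, 5, 6, 7, 8}, so each is used; only G can be 2, hence G = 2.
Among the 7 still-open variables, 3 fits only C (and all 7 values in {1, 3, 4, 5, 6, 7, 8} must be used), so C = 3.
The 6 still-open variables together cover exactly {1, 4, 5, 6, 7, 8} — 6 values for 6 variables — and 6 appears only in B's list, so B = 6.
The 5 still-open variables together cover exactly {1, 4, 5, 7, 8} — 5 values for 5 variables — and 7 appears only in E's list, so E = 7.
The 2 variables A and F are confined to {1, 4}, which locks those values in; drop them from H.
Determined: B=6, C=3, E=7, G=2. The other variables each still have more than one consistent value. That makes 4.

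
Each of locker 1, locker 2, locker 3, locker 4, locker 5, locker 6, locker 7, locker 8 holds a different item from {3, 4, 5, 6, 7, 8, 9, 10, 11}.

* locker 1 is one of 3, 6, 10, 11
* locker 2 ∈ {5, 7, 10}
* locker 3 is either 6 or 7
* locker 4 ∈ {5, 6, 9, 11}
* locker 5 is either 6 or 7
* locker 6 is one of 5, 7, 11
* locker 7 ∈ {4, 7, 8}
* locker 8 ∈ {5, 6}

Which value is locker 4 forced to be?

locker 3 and locker 5 between them cover only {6, 7} — a naked pair. Remove those values from locker 1, locker 2, locker 4, locker 6, locker 7, locker 8.
That leaves locker 8 = 5. Remove 5 from locker 2, locker 4, locker 6.
locker 2's domain is down to {10}, so locker 2 = 10. So locker 1 can't be 10.
locker 6's domain is down to {11}, so locker 6 = 11. Remove 11 from locker 1, locker 4.
So locker 4 = 9.

9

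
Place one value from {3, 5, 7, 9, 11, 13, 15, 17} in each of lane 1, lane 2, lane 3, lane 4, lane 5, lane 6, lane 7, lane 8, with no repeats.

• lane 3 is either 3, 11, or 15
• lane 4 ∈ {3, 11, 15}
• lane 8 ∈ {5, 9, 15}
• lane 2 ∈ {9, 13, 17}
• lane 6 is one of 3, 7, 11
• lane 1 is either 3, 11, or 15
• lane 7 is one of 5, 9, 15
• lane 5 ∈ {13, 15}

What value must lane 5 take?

13

Among the 8 variables, 7 fits only lane 6 (and all 8 values in {3, 5, 7, 9, 11, 13, 15, 17} must be used), so lane 6 = 7.
The 7 still-open variables together cover exactly {3, 5, 9, 11, 13, 15, 17} — 7 values for 7 variables — and 17 appears only in lane 2's list, so lane 2 = 17.
Among the 6 still-open variables, 13 fits only lane 5 (and all 6 values in {3, 5, 9, 11, 13, 15} must be used), so lane 5 = 13.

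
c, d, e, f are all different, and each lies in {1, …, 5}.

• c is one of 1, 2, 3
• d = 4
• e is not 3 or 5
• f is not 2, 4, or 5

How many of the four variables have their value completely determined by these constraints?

d's domain is down to {4}, so d = 4. So e can't be 4.
Determined: d=4. The other variables each still have more than one consistent value. That makes 1.

1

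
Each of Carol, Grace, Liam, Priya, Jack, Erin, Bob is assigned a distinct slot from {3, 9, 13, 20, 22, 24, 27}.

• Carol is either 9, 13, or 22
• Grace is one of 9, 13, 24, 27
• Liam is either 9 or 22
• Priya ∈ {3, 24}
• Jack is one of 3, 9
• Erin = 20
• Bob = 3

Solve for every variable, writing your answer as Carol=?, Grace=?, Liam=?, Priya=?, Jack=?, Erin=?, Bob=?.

Erin's domain is down to {20}, so Erin = 20.
Bob must be 3 (only option left). Strike 3 from Priya, Jack.
Priya has just one choice, so Priya = 24. Remove 24 from Grace.
Jack must be 9 (only option left). Remove 9 from Carol, Grace, Liam.
Liam has just one choice, so Liam = 22. Strike 22 from Carol.
Carol has just one choice, so Carol = 13. Remove 13 from Grace.
Grace's domain is down to {27}, so Grace = 27.

Carol=13, Grace=27, Liam=22, Priya=24, Jack=9, Erin=20, Bob=3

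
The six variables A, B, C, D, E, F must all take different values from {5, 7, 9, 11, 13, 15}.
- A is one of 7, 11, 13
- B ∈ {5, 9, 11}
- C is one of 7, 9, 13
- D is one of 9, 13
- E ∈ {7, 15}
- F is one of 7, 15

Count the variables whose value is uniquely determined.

2

The 6 variables draw from only 6 values {5, 7, 9, 11, 13, 15}, so each is used; only B can be 5, hence B = 5.
The 5 still-open variables together cover exactly {7, 9, 11, 13, 15} — 5 values for 5 variables — and 11 appears only in A's list, so A = 11.
E and F share exactly the 2 values {7, 15}; by pigeonhole those values go to them, so strike 7, 15 from C.
Determined: A=11, B=5. The other variables each still have more than one consistent value. That makes 2.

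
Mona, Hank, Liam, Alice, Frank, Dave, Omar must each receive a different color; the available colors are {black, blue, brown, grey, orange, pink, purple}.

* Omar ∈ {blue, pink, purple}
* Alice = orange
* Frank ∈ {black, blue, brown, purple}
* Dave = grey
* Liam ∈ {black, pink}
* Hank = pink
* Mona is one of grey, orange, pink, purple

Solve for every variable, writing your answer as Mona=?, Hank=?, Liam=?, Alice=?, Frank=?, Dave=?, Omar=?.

Hank must be pink (only option left). Remove pink from Mona, Liam, Omar.
Liam's domain is down to {black}, so Liam = black. Remove black from Frank.
Alice has just one choice, so Alice = orange. Strike orange from Mona.
Dave's domain is down to {grey}, so Dave = grey. Remove grey from Mona.
Mona must be purple (only option left). Remove purple from Frank, Omar.
Omar's domain is down to {blue}, so Omar = blue. Eliminate blue elsewhere: Frank.
That leaves Frank = brown.

Mona=purple, Hank=pink, Liam=black, Alice=orange, Frank=brown, Dave=grey, Omar=blue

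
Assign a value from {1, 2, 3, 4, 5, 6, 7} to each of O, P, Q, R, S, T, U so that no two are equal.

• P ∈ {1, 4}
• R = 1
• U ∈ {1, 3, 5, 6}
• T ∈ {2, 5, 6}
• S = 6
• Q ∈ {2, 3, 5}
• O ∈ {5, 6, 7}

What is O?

R must be 1 (only option left). So P, U can't be 1.
S must be 6 (only option left). Strike 6 from O, T, U.
P has just one choice, so P = 4.
The 4 still-open variables draw from only 4 values {2, 3, 5, 7}, so each is used; only O can be 7, hence O = 7.

7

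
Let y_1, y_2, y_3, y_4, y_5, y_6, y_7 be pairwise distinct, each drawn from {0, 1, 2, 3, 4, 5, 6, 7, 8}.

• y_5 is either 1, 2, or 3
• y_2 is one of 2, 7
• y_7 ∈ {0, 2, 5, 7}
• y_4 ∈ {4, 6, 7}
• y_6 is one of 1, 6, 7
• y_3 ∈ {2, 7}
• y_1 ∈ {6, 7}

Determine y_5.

y_2 and y_3 share exactly the 2 values {2, 7}; by pigeonhole those values go to them, so strike 2, 7 from y_1, y_4, y_5, y_6, y_7.
y_1 must be 6 (only option left). Eliminate 6 elsewhere: y_4, y_6.
That leaves y_4 = 4.
That leaves y_6 = 1. Eliminate 1 elsewhere: y_5.
So y_5 = 3.

3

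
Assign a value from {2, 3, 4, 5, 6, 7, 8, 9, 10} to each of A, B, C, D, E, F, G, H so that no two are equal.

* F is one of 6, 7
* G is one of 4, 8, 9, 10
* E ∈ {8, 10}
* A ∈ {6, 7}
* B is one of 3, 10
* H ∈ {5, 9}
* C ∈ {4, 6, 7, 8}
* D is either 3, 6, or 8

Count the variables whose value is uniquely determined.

3

The 8 variables together cover exactly {3, 4, 5, 6, 7, 8, 9, 10} — 8 values for 8 variables — and 5 appears only in H's list, so H = 5.
The 7 still-open variables draw from only 7 values {3, 4, 6, 7, 8, 9, 10}, so each is used; only G can be 9, hence G = 9.
Among the 6 still-open variables, 4 fits only C (and all 6 values in {3, 4, 6, 7, 8, 10} must be used), so C = 4.
A and F between them cover only {6, 7} — a naked pair. Remove those values from D.
Determined: C=4, G=9, H=5. The other variables each still have more than one consistent value. That makes 3.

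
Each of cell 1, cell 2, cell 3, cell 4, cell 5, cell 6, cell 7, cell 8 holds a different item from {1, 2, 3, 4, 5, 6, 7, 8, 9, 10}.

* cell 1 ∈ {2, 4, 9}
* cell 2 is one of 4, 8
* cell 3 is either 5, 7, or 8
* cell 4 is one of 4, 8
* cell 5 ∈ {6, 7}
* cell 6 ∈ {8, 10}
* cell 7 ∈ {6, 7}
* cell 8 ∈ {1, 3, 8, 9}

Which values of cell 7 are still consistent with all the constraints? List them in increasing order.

6, 7

cell 2 and cell 4 share exactly the 2 values {4, 8}; by pigeonhole those values go to them, so strike 4, 8 from cell 1, cell 3, cell 6, cell 8.
That leaves cell 6 = 10.
The 2 variables cell 5 and cell 7 are confined to {6, 7}, which locks those values in; drop them from cell 3.
cell 3 must be 5 (only option left).
No further eliminations apply; cell 7 can still be any of 6, 7.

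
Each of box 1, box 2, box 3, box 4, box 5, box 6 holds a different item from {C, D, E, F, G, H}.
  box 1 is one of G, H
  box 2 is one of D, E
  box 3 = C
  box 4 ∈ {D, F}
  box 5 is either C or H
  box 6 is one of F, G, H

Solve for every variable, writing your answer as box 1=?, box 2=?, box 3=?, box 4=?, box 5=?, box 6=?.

box 1=G, box 2=E, box 3=C, box 4=D, box 5=H, box 6=F

box 3's domain is down to {C}, so box 3 = C. Eliminate C elsewhere: box 5.
box 5 must be H (only option left). Eliminate H elsewhere: box 1, box 6.
box 1 must be G (only option left). So box 6 can't be G.
box 6's domain is down to {F}, so box 6 = F. Strike F from box 4.
box 4's domain is down to {D}, so box 4 = D. So box 2 can't be D.
That leaves box 2 = E.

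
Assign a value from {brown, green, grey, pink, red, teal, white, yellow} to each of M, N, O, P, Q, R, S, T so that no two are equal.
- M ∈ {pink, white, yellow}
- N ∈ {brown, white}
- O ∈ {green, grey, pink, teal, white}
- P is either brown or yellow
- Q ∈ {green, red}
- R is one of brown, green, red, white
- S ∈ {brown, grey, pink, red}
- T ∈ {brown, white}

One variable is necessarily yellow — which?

P

The 8 variables draw from only 8 values {brown, green, grey, pink, red, teal, white, yellow}, so each is used; only O can be teal, hence O = teal.
Among the 7 still-open variables, grey fits only S (and all 7 values in {brown, green, grey, pink, red, white, yellow} must be used), so S = grey.
The 6 still-open variables together cover exactly {brown, green, pink, red, white, yellow} — 6 values for 6 variables — and pink appears only in M's list, so M = pink.
The 5 still-open variables draw from only 5 values {brown, green, red, white, yellow}, so each is used; only P can be yellow, hence P = yellow.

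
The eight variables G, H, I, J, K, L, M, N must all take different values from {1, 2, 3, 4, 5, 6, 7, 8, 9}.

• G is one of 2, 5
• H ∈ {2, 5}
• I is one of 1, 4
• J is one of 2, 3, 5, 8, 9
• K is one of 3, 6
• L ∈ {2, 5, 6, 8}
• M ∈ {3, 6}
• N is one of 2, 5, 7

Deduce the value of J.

9

The 2 variables G and H are confined to {2, 5}, which locks those values in; drop them from J, L, N.
N must be 7 (only option left).
K and M share exactly the 2 values {3, 6}; by pigeonhole those values go to them, so strike 3, 6 from J, L.
L's domain is down to {8}, so L = 8. Eliminate 8 elsewhere: J.
So J = 9.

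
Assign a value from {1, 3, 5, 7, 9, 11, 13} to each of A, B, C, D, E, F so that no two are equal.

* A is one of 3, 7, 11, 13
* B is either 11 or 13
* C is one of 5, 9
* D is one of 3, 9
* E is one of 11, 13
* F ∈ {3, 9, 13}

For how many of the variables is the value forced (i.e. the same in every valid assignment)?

2

Among the 6 variables, 5 fits only C (and all 6 values in {3, 5, 7, 9, 11, 13} must be used), so C = 5.
Among the 5 still-open variables, 7 fits only A (and all 5 values in {3, 7, 9, 11, 13} must be used), so A = 7.
B and E between them cover only {11, 13} — a naked pair. Remove those values from F.
Determined: A=7, C=5. The other variables each still have more than one consistent value. That makes 2.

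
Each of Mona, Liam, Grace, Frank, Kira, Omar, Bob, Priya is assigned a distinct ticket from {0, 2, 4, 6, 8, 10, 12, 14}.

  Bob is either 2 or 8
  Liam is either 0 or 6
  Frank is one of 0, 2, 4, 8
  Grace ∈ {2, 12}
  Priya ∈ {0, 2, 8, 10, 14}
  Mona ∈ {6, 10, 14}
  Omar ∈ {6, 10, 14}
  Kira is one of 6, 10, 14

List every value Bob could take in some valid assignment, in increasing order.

Among the 8 variables, 4 fits only Frank (and all 8 values in {0, 2, 4, 6, 8, 10, 12, 14} must be used), so Frank = 4.
The 7 still-open variables together cover exactly {0, 2, 6, 8, 10, 12, 14} — 7 values for 7 variables — and 12 appears only in Grace's list, so Grace = 12.
Mona, Kira, Omar share exactly the 3 values {6, 10, 14}; by pigeonhole those values go to them, so strike 6, 10, 14 from Liam, Priya.
That leaves Liam = 0. So Priya can't be 0.
No further eliminations apply; Bob can still be any of 2, 8.

2, 8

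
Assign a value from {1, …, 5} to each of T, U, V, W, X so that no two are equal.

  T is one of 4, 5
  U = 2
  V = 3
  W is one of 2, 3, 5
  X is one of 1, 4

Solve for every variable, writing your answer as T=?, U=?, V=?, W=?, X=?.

U's domain is down to {2}, so U = 2. So W can't be 2.
V must be 3 (only option left). So W can't be 3.
W's domain is down to {5}, so W = 5. Strike 5 from T.
T has just one choice, so T = 4. So X can't be 4.
X has just one choice, so X = 1.

T=4, U=2, V=3, W=5, X=1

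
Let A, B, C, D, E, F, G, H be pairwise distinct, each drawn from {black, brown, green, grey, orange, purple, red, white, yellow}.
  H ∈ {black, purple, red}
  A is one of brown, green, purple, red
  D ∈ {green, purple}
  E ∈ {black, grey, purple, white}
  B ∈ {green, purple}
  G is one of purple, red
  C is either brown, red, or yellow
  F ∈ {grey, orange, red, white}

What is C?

yellow

B and D between them cover only {green, purple} — a naked pair. Remove those values from A, E, G, H.
G's domain is down to {red}, so G = red. Remove red from A, C, F, H.
H must be black (only option left). So E can't be black.
A has just one choice, so A = brown. Remove brown from C.
So C = yellow.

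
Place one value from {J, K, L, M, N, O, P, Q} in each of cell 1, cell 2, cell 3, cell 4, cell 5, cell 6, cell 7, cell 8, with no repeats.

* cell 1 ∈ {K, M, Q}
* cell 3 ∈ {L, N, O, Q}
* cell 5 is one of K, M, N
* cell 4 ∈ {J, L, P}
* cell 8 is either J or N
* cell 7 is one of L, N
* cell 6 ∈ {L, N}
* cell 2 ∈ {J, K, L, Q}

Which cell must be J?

cell 8

Among the 8 variables, O fits only cell 3 (and all 8 values in {J, K, L, M, N, O, P, Q} must be used), so cell 3 = O.
The 7 still-open variables together cover exactly {J, K, L, M, N, P, Q} — 7 values for 7 variables — and P appears only in cell 4's list, so cell 4 = P.
The 2 variables cell 6 and cell 7 are confined to {L, N}, which locks those values in; drop them from cell 2, cell 5, cell 8.
So J goes to cell 8.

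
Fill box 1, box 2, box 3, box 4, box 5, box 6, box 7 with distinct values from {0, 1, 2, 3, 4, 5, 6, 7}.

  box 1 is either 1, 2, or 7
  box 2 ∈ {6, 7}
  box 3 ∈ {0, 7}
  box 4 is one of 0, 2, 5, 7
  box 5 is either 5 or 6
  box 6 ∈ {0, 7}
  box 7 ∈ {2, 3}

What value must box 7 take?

3

The 7 variables together cover exactly {0, 1, 2, 3, 5, 6, 7} — 7 values for 7 variables — and 1 appears only in box 1's list, so box 1 = 1.
Among the 6 still-open variables, 3 fits only box 7 (and all 6 values in {0, 2, 3, 5, 6, 7} must be used), so box 7 = 3.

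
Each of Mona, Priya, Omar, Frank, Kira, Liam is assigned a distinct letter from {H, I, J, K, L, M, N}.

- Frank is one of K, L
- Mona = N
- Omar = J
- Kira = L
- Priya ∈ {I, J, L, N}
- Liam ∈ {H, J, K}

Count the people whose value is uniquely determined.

Mona has just one choice, so Mona = N. Remove N from Priya.
Omar must be J (only option left). Remove J from Priya, Liam.
Kira must be L (only option left). So Priya, Frank can't be L.
That leaves Priya = I.
Frank must be K (only option left). So Liam can't be K.
That leaves Liam = H.
Every person is fixed: Mona=N, Priya=I, Omar=J, Frank=K, Kira=L, Liam=H. That makes 6.

6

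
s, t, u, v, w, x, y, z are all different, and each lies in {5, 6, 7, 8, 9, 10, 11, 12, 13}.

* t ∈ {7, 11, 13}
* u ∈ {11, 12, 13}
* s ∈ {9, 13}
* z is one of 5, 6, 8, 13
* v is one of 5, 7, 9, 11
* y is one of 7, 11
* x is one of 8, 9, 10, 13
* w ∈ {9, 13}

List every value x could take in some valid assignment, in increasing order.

8, 10

s and w between them cover only {9, 13} — a naked pair. Remove those values from t, u, v, x, z.
The 2 variables t and y are confined to {7, 11}, which locks those values in; drop them from u, v.
u must be 12 (only option left).
v's domain is down to {5}, so v = 5. Strike 5 from z.
No further eliminations apply; x can still be any of 8, 10.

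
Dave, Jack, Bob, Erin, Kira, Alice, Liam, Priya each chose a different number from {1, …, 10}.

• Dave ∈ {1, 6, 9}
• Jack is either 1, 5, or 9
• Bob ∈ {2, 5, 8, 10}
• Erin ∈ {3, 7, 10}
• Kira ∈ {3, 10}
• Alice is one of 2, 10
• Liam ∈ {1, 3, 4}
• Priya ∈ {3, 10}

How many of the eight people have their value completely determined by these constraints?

2

Kira and Priya share exactly the 2 values {3, 10}; by pigeonhole those values go to them, so strike 3, 10 from Bob, Erin, Alice, Liam.
Erin must be 7 (only option left).
That leaves Alice = 2. Strike 2 from Bob.
Determined: Erin=7, Alice=2. The other people each still have more than one consistent value. That makes 2.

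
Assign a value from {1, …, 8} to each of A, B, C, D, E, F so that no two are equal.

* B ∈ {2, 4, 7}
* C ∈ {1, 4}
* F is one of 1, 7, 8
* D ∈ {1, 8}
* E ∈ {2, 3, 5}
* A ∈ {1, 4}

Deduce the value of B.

2

A and C share exactly the 2 values {1, 4}; by pigeonhole those values go to them, so strike 1, 4 from B, D, F.
D has just one choice, so D = 8. Eliminate 8 elsewhere: F.
That leaves F = 7. Strike 7 from B.
So B = 2.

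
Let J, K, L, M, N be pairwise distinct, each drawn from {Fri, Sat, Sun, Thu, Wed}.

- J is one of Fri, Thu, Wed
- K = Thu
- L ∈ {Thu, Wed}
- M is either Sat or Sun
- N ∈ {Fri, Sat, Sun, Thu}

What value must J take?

Fri

K's domain is down to {Thu}, so K = Thu. Remove Thu from J, L, N.
That leaves L = Wed. Strike Wed from J.
So J = Fri.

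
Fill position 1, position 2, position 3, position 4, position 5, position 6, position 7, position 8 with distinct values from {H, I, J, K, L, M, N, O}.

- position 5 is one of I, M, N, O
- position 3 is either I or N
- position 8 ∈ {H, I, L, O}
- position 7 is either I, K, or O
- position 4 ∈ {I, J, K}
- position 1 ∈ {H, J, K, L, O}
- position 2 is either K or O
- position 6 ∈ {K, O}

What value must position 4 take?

J

Among the 8 variables, M fits only position 5 (and all 8 values in {H, I, J, K, L, M, N, O} must be used), so position 5 = M.
Among the 7 still-open variables, N fits only position 3 (and all 7 values in {H, I, J, K, L, N, O} must be used), so position 3 = N.
The 2 variables position 2 and position 6 are confined to {K, O}, which locks those values in; drop them from position 1, position 4, position 7, position 8.
position 7's domain is down to {I}, so position 7 = I. So position 4, position 8 can't be I.
So position 4 = J.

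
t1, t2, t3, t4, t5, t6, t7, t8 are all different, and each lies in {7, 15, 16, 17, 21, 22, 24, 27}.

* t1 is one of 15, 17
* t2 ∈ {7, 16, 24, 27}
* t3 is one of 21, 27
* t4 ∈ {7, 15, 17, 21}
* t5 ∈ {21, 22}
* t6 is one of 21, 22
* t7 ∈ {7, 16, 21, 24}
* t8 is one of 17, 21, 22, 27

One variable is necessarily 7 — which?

t5 and t6 between them cover only {21, 22} — a naked pair. Remove those values from t3, t4, t7, t8.
t3 has just one choice, so t3 = 27. Remove 27 from t2, t8.
That leaves t8 = 17. So t1, t4 can't be 17.
t1 has just one choice, so t1 = 15. Remove 15 from t4.
So 7 goes to t4.

t4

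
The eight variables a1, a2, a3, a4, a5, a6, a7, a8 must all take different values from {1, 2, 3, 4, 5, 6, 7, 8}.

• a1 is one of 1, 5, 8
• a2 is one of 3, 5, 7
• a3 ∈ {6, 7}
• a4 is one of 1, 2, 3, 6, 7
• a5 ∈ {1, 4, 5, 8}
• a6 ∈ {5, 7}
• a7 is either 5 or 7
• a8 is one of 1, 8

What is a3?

The 8 variables together cover exactly {1, 2, 3, 4, 5, 6, 7, 8} — 8 values for 8 variables — and 2 appears only in a4's list, so a4 = 2.
Among the 7 still-open variables, 3 fits only a2 (and all 7 values in {1, 3, 4, 5, 6, 7, 8} must be used), so a2 = 3.
Among the 6 still-open variables, 4 fits only a5 (and all 6 values in {1, 4, 5, 6, 7, 8} must be used), so a5 = 4.
Among the 5 still-open variables, 6 fits only a3 (and all 5 values in {1, 5, 6, 7, 8} must be used), so a3 = 6.

6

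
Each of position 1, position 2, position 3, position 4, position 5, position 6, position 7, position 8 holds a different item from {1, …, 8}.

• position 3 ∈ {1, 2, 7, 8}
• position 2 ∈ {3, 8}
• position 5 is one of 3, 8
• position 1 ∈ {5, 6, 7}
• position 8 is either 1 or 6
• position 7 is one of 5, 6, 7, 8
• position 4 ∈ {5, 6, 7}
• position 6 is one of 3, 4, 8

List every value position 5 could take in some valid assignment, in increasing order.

3, 8

The 8 variables draw from only 8 values {1, 2, 3, 4, 5, 6, 7, 8}, so each is used; only position 3 can be 2, hence position 3 = 2.
Among the 7 still-open variables, 1 fits only position 8 (and all 7 values in {1, 3, 4, 5, 6, 7, 8} must be used), so position 8 = 1.
The 6 still-open variables draw from only 6 values {3, 4, 5, 6, 7, 8}, so each is used; only position 6 can be 4, hence position 6 = 4.
The 2 variables position 2 and position 5 are confined to {3, 8}, which locks those values in; drop them from position 7.
No further eliminations apply; position 5 can still be any of 3, 8.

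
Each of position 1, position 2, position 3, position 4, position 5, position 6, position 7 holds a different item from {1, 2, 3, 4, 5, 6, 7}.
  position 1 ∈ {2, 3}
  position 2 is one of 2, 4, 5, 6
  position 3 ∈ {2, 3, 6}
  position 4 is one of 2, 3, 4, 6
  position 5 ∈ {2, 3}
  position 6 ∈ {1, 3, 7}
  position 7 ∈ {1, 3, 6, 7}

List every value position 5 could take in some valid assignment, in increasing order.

The 7 variables together cover exactly {1, 2, 3, 4, 5, 6, 7} — 7 values for 7 variables — and 5 appears only in position 2's list, so position 2 = 5.
The 6 still-open variables together cover exactly {1, 2, 3, 4, 6, 7} — 6 values for 6 variables — and 4 appears only in position 4's list, so position 4 = 4.
position 1 and position 5 share exactly the 2 values {2, 3}; by pigeonhole those values go to them, so strike 2, 3 from position 3, position 6, position 7.
That leaves position 3 = 6. Remove 6 from position 7.
No further eliminations apply; position 5 can still be any of 2, 3.

2, 3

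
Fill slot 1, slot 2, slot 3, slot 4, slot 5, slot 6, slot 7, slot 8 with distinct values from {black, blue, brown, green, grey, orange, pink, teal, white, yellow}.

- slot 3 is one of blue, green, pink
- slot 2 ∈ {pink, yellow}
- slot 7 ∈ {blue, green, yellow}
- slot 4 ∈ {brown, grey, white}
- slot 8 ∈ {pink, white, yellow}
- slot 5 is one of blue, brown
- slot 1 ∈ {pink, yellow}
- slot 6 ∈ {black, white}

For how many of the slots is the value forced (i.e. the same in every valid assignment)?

4

The 8 variables together cover exactly {black, blue, brown, green, grey, pink, white, yellow} — 8 values for 8 variables — and black appears only in slot 6's list, so slot 6 = black.
Among the 7 still-open variables, grey fits only slot 4 (and all 7 values in {blue, brown, green, grey, pink, white, yellow} must be used), so slot 4 = grey.
Among the 6 still-open variables, brown fits only slot 5 (and all 6 values in {blue, brown, green, pink, white, yellow} must be used), so slot 5 = brown.
The 5 still-open variables together cover exactly {blue, green, pink, white, yellow} — 5 values for 5 variables — and white appears only in slot 8's list, so slot 8 = white.
slot 1 and slot 2 between them cover only {pink, yellow} — a naked pair. Remove those values from slot 3, slot 7.
Determined: slot 4=grey, slot 5=brown, slot 6=black, slot 8=white. The other slots each still have more than one consistent value. That makes 4.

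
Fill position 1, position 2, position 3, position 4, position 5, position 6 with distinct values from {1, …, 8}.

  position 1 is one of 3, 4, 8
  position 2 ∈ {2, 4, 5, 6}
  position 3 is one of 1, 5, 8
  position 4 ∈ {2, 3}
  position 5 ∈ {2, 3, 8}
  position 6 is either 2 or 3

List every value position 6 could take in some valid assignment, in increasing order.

position 4 and position 6 between them cover only {2, 3} — a naked pair. Remove those values from position 1, position 2, position 5.
That leaves position 5 = 8. Strike 8 from position 1, position 3.
That leaves position 1 = 4. Eliminate 4 elsewhere: position 2.
No further eliminations apply; position 6 can still be any of 2, 3.

2, 3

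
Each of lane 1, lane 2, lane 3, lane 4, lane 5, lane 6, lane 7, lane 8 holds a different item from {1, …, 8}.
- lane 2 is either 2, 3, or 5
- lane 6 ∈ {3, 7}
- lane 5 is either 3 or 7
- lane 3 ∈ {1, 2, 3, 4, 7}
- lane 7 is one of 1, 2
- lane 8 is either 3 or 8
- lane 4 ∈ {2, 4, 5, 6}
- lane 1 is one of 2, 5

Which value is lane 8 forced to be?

8

Among the 8 variables, 6 fits only lane 4 (and all 8 values in {1, 2, 3, 4, 5, 6, 7, 8} must be used), so lane 4 = 6.
The 7 still-open variables together cover exactly {1, 2, 3, 4, 5, 7, 8} — 7 values for 7 variables — and 4 appears only in lane 3's list, so lane 3 = 4.
Among the 6 still-open variables, 1 fits only lane 7 (and all 6 values in {1, 2, 3, 5, 7, 8} must be used), so lane 7 = 1.
The 5 still-open variables draw from only 5 values {2, 3, 5, 7, 8}, so each is used; only lane 8 can be 8, hence lane 8 = 8.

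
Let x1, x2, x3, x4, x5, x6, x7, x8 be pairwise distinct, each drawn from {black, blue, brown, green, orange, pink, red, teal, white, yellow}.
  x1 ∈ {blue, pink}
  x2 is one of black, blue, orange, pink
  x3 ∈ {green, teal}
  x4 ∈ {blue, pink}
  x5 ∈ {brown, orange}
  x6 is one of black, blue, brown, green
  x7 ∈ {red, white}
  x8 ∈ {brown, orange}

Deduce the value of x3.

teal

x1 and x4 between them cover only {blue, pink} — a naked pair. Remove those values from x2, x6.
x5 and x8 share exactly the 2 values {brown, orange}; by pigeonhole those values go to them, so strike brown, orange from x2, x6.
x2 has just one choice, so x2 = black. Eliminate black elsewhere: x6.
x6's domain is down to {green}, so x6 = green. Remove green from x3.
So x3 = teal.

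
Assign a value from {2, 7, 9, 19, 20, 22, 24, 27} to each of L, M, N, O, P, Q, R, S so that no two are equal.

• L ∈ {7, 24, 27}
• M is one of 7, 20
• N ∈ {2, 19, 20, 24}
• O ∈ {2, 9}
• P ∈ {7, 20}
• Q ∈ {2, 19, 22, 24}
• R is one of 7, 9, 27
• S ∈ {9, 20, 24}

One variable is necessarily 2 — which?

O

The 8 variables together cover exactly {2, 7, 9, 19, 20, 22, 24, 27} — 8 values for 8 variables — and 22 appears only in Q's list, so Q = 22.
The 7 still-open variables together cover exactly {2, 7, 9, 19, 20, 24, 27} — 7 values for 7 variables — and 19 appears only in N's list, so N = 19.
Among the 6 still-open variables, 2 fits only O (and all 6 values in {2, 7, 9, 20, 24, 27} must be used), so O = 2.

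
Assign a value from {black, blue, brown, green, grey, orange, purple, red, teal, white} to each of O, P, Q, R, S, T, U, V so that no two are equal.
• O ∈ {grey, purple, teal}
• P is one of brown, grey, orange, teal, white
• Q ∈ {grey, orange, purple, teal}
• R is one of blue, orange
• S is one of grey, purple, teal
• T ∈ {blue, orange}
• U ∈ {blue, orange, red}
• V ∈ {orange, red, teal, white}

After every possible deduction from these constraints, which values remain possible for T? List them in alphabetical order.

The 8 variables draw from only 8 values {blue, brown, grey, orange, purple, red, teal, white}, so each is used; only P can be brown, hence P = brown.
The 7 still-open variables together cover exactly {blue, grey, orange, purple, red, teal, white} — 7 values for 7 variables — and white appears only in V's list, so V = white.
The 6 still-open variables draw from only 6 values {blue, grey, orange, purple, red, teal}, so each is used; only U can be red, hence U = red.
The 2 variables R and T are confined to {blue, orange}, which locks those values in; drop them from Q.
No further eliminations apply; T can still be any of blue, orange.

blue, orange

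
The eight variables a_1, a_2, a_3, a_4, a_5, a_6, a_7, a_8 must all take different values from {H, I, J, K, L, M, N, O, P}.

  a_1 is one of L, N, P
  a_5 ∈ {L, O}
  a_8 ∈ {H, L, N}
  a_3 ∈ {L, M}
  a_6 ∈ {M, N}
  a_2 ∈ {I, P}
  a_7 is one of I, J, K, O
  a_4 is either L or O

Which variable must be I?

a_2

a_4 and a_5 between them cover only {L, O} — a naked pair. Remove those values from a_1, a_3, a_7, a_8.
a_3 must be M (only option left). Eliminate M elsewhere: a_6.
a_6's domain is down to {N}, so a_6 = N. Remove N from a_1, a_8.
a_8 must be H (only option left).
a_1's domain is down to {P}, so a_1 = P. So a_2 can't be P.
So I goes to a_2.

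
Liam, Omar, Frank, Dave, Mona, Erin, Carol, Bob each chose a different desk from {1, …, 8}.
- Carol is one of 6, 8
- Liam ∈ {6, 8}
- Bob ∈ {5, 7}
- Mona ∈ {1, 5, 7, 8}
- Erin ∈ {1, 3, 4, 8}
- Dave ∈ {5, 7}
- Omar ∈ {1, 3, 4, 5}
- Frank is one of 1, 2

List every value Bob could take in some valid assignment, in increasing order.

5, 7

The 8 variables draw from only 8 values {1, 2, 3, 4, 5, 6, 7, 8}, so each is used; only Frank can be 2, hence Frank = 2.
The 2 variables Liam and Carol are confined to {6, 8}, which locks those values in; drop them from Mona, Erin.
Dave and Bob share exactly the 2 values {5, 7}; by pigeonhole those values go to them, so strike 5, 7 from Omar, Mona.
Mona's domain is down to {1}, so Mona = 1. Remove 1 from Omar, Erin.
No further eliminations apply; Bob can still be any of 5, 7.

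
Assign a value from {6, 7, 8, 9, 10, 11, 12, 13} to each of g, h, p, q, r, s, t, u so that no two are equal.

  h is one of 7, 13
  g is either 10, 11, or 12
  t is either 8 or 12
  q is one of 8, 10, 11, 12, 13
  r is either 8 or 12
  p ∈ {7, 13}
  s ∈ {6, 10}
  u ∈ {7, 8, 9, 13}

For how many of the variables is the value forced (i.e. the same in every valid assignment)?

2

The 8 variables draw from only 8 values {6, 7, 8, 9, 10, 11, 12, 13}, so each is used; only s can be 6, hence s = 6.
The 7 still-open variables together cover exactly {7, 8, 9, 10, 11, 12, 13} — 7 values for 7 variables — and 9 appears only in u's list, so u = 9.
h and p share exactly the 2 values {7, 13}; by pigeonhole those values go to them, so strike 7, 13 from q.
The 2 variables r and t are confined to {8, 12}, which locks those values in; drop them from g, q.
Determined: s=6, u=9. The other variables each still have more than one consistent value. That makes 2.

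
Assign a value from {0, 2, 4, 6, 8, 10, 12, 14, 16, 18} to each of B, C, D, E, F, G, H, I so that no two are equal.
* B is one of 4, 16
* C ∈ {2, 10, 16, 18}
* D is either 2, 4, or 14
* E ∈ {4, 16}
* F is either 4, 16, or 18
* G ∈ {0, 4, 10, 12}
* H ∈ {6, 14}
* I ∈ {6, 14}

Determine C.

B and E share exactly the 2 values {4, 16}; by pigeonhole those values go to them, so strike 4, 16 from C, D, F, G.
F has just one choice, so F = 18. Eliminate 18 elsewhere: C.
H and I share exactly the 2 values {6, 14}; by pigeonhole those values go to them, so strike 6, 14 from D.
That leaves D = 2. Remove 2 from C.
So C = 10.

10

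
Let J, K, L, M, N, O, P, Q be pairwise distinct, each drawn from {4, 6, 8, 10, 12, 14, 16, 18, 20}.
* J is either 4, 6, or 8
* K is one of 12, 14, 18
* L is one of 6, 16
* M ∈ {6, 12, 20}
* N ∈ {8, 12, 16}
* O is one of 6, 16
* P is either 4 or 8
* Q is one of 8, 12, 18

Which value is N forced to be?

12

The 8 variables together cover exactly {4, 6, 8, 12, 14, 16, 18, 20} — 8 values for 8 variables — and 14 appears only in K's list, so K = 14.
Among the 7 still-open variables, 18 fits only Q (and all 7 values in {4, 6, 8, 12, 16, 18, 20} must be used), so Q = 18.
Among the 6 still-open variables, 20 fits only M (and all 6 values in {4, 6, 8, 12, 16, 20} must be used), so M = 20.
Among the 5 still-open variables, 12 fits only N (and all 5 values in {4, 6, 8, 12, 16} must be used), so N = 12.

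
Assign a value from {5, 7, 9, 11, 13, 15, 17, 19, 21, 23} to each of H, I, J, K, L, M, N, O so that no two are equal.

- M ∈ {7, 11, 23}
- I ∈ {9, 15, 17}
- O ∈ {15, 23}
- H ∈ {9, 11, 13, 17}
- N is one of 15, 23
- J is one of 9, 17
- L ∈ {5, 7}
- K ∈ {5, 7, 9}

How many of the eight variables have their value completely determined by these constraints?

The 8 variables together cover exactly {5, 7, 9, 11, 13, 15, 17, 23} — 8 values for 8 variables — and 13 appears only in H's list, so H = 13.
Among the 7 still-open variables, 11 fits only M (and all 7 values in {5, 7, 9, 11, 15, 17, 23} must be used), so M = 11.
N and O between them cover only {15, 23} — a naked pair. Remove those values from I.
The 2 variables I and J are confined to {9, 17}, which locks those values in; drop them from K.
Determined: H=13, M=11. The other variables each still have more than one consistent value. That makes 2.

2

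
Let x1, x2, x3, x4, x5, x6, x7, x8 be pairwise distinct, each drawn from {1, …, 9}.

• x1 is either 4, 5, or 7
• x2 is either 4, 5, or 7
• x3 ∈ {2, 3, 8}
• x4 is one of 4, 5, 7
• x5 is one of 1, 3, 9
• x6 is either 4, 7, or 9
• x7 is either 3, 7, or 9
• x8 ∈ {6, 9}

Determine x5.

The 3 variables x1, x2, x4 are confined to {4, 5, 7}, which locks those values in; drop them from x6, x7.
That leaves x6 = 9. So x5, x7, x8 can't be 9.
x7's domain is down to {3}, so x7 = 3. Remove 3 from x3, x5.
So x5 = 1.

1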